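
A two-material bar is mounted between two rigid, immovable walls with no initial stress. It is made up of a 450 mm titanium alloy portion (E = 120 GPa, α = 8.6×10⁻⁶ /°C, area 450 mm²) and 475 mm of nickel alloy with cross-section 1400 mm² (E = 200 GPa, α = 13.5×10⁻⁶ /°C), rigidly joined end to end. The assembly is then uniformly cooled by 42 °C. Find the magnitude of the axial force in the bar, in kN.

If the supports were absent, the total length change would be Σ αᵢΔT Lᵢ = 8.6×10⁻⁶×42×450 + 13.5×10⁻⁶×42×475 = 0.4319 mm.
The rigid supports impose zero overall length change; the single axial force P common to all segments must satisfy P Σ Lᵢ/(AᵢEᵢ) = δ_free.
The series flexibility is Σ Lᵢ/(AᵢEᵢ) = 450/(450×120×10³) + 475/(1400×200×10³) = 1.003×10⁻⁵ mm/N.
P = 0.4319 / 1.003×10⁻⁵ = 43060 N = 43.06 kN, tensile.

P ≈ 43.1 kN (tensile)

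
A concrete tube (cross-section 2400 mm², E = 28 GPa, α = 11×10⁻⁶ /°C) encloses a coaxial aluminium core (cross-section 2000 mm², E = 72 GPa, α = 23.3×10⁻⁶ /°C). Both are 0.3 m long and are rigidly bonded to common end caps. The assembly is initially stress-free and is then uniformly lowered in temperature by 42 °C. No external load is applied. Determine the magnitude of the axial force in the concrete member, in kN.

Both members must finish at the same length. With the larger α, the aluminium tends to over-contract; the plates restrain it, putting the aluminium in tension and the concrete in compression. With no external load the two internal forces are equal and opposite, magnitude P.
Equating the net (thermal + elastic) strains gives |α₁ − α₂|·ΔT = P·[1/(A₁E₁) + 1/(A₂E₂)].
|α₁ − α₂|·ΔT = 12.3×10⁻⁶ × 42 = 0.0005166.
1/(A₁E₁) + 1/(A₂E₂) = 1/(2400×28×10³) + 1/(2000×72×10³) = 2.183×10⁻⁸ N⁻¹.
P = 0.0005166 / 2.183×10⁻⁸ = 23670 N = 23.67 kN.

P ≈ 23.7 kN (compressive in the concrete)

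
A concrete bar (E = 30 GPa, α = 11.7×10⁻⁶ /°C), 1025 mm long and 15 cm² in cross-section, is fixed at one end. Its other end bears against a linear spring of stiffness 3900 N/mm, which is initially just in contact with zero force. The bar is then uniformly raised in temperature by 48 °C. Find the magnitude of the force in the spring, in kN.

P ≈ 2.06 kN

If the spring were absent the bar would lengthen by αΔT L = 11.7×10⁻⁶ × 48 × 1025 = 0.5756 mm.
Let P be the compressive force at the spring. The bar shortens elastically by PL/(AE) and the spring compresses by P/k; together these equal δ_free.
So P = δ_free / [L/(AE) + 1/k] = 0.5756 / [ 1025/(1500×30×10³) + 1/(3900) ].
P = 0.5756 / 0.0002792 = 2062 N.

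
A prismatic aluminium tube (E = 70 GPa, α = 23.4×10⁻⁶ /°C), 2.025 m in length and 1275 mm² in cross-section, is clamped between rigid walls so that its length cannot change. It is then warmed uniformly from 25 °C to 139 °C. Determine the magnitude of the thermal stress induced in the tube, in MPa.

The supports are rigid, so the total axial strain is zero. The restrained thermal strain is ε = αΔT = 23.4×10⁻⁶ × 114 = 2667.6×10⁻⁶.
σ = EαΔT = 70×10³ × 23.4×10⁻⁶ × 114 = 186.7 MPa (compressive; the tube is trying to expand).

σ ≈ 187 MPa (compressive)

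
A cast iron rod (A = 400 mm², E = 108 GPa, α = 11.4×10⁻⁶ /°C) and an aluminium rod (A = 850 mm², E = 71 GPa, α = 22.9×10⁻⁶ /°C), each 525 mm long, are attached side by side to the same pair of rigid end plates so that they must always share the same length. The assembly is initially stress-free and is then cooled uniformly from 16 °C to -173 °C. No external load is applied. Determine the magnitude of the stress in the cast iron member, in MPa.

σ ≈ 137 MPa (compressive)

The aluminium has the larger α, so on cooling it would change length more than the cast iron if both were free. The rigid plates force a common final length, so the aluminium is put into tension and the cast iron into compression, with equal and opposite forces P (no external load).
Setting the final lengths equal and cancelling L: (α₁ − α₂)ΔT = P/(A₁E₁) + P/(A₂E₂).
|α₁ − α₂|·ΔT = 11.5×10⁻⁶ × 189 = 0.002173.
1/(A₁E₁) + 1/(A₂E₂) = 1/(400×108×10³) + 1/(850×71×10³) = 3.972×10⁻⁸ N⁻¹.
So P = 0.002173 / 3.972×10⁻⁸ = 54.72 kN.
σ_{cast iron} = P/A₁ = 54720/400 = 136.8 MPa, compressive.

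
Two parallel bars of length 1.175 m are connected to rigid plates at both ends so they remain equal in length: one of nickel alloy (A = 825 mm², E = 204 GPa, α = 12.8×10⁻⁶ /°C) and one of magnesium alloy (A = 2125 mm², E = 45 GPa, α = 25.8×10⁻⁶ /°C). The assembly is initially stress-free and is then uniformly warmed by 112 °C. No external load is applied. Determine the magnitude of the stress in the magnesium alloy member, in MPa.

Both members must finish at the same length. With the larger α, the magnesium alloy tends to over-expand; the plates restrain it, putting the magnesium alloy in compression and the nickel alloy in tension. With no external load the two internal forces are equal and opposite, magnitude P.
Setting the final lengths equal and cancelling L: (α₁ − α₂)ΔT = P/(A₁E₁) + P/(A₂E₂).
|α₁ − α₂|·ΔT = 13×10⁻⁶ × 112 = 0.001456.
1/(A₁E₁) + 1/(A₂E₂) = 1/(825×204×10³) + 1/(2125×45×10³) = 1.64×10⁻⁸ N⁻¹.
P = 0.001456 / 1.64×10⁻⁸ = 88780 N = 88.78 kN.
σ_{magnesium alloy} = P/A₂ = 88780/2125 = 41.78 MPa, compressive.

σ ≈ 41.8 MPa (compressive)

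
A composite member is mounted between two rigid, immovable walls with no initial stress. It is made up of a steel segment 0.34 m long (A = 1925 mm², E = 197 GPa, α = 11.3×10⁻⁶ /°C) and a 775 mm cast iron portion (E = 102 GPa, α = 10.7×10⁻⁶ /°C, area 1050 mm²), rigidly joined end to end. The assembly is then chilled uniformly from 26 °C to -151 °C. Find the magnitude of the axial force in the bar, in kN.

P ≈ 264 kN (tensile)

Free thermal contraction of the whole bar: Σ αᵢΔT Lᵢ = 11.3×10⁻⁶×177×340 + 10.7×10⁻⁶×177×775 = 2.148 mm.
The rigid supports impose zero overall length change; the single axial force P common to all segments must satisfy P Σ Lᵢ/(AᵢEᵢ) = δ_free.
Σ Lᵢ/(AᵢEᵢ) = 340/(1925×197×10³) + 775/(1050×102×10³) = 8.133×10⁻⁶ mm/N.
P = 2.148 / 8.133×10⁻⁶ = 264100 N = 264.1 kN, tensile.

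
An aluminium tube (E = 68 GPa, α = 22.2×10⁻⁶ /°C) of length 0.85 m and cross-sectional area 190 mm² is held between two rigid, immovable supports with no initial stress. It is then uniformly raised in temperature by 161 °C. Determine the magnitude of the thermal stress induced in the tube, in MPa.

With length fixed, the mechanical strain must cancel the thermal strain αΔT = 22.2×10⁻⁶ × 161 = 3574.2×10⁻⁶.
The stress required to suppress this strain is σ = Eε = 68×10³ × 3574.2×10⁻⁶ = 243 MPa, compressive since the tube is trying to expand.

σ ≈ 243 MPa (compressive)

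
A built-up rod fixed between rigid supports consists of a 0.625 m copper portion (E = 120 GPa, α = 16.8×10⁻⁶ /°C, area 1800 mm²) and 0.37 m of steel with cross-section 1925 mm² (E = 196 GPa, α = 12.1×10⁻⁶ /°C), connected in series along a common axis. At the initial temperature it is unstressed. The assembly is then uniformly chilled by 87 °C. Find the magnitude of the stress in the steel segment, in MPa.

If the supports were absent, the total length change would be Σ αᵢΔT Lᵢ = 16.8×10⁻⁶×87×625 + 12.1×10⁻⁶×87×370 = 1.303 mm.
Since the ends are fixed, an axial force P builds up, equal in every segment, with P · Σ Lᵢ/(AᵢEᵢ) = δ_free.
The series flexibility is Σ Lᵢ/(AᵢEᵢ) = 625/(1800×120×10³) + 370/(1925×196×10³) = 3.874×10⁻⁶ mm/N.
Hence P = δ_free / Σ(L/AE) = 1.303/3.874×10⁻⁶ = 336.3 kN (tensile).
σ_{steel} = P / A = 336300 / 1925 = 174.7 MPa.

σ ≈ 175 MPa (tensile)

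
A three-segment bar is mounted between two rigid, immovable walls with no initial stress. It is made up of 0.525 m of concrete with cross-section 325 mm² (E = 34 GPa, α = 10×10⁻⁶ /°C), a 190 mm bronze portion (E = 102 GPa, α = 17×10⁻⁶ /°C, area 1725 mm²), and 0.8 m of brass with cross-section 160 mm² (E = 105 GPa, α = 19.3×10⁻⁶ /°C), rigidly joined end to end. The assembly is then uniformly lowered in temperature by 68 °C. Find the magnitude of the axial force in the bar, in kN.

If the supports were absent, the total length change would be Σ αᵢΔT Lᵢ = 10×10⁻⁶×68×525 + 17×10⁻⁶×68×190 + 19.3×10⁻⁶×68×800 = 1.627 mm.
The walls prevent any net length change, so an axial force P (same in every segment) develops. Compatibility: P · Σ Lᵢ/(AᵢEᵢ) = δ_free.
The series flexibility is Σ Lᵢ/(AᵢEᵢ) = 525/(325×34×10³) + 190/(1725×102×10³) + 800/(160×105×10³) = 9.621×10⁻⁵ mm/N.
Hence P = δ_free / Σ(L/AE) = 1.627/9.621×10⁻⁵ = 16.91 kN (tensile).

P ≈ 16.9 kN (tensile)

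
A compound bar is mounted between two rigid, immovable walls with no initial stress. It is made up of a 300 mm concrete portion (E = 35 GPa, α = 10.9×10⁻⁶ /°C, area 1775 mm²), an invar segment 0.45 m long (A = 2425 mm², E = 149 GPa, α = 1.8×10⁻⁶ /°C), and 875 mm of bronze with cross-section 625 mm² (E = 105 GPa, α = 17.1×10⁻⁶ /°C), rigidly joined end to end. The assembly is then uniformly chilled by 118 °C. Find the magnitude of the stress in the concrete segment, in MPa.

If the supports were absent, the total length change would be Σ αᵢΔT Lᵢ = 10.9×10⁻⁶×118×300 + 1.8×10⁻⁶×118×450 + 17.1×10⁻⁶×118×875 = 2.247 mm.
The walls prevent any net length change, so an axial force P (same in every segment) develops. Compatibility: P · Σ Lᵢ/(AᵢEᵢ) = δ_free.
Σ Lᵢ/(AᵢEᵢ) = 300/(1775×35×10³) + 450/(2425×149×10³) + 875/(625×105×10³) = 1.941×10⁻⁵ mm/N.
P = 2.247 / 1.941×10⁻⁵ = 115800 N = 115.8 kN, tensile.
σ_{concrete} = P / A = 115800 / 1775 = 65.23 MPa.

σ ≈ 65.2 MPa (tensile)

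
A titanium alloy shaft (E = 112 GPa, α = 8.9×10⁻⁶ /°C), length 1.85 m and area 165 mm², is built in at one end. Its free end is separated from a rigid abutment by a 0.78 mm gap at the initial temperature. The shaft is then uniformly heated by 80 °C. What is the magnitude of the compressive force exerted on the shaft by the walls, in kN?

P ≈ 5.37 kN

Free thermal elongation = αΔT L = 8.9×10⁻⁶ × 80 × 1850 = 1.317 mm.
The gap closes (δ_free > 0.78 mm) and the wall then resists a further 1.317 − 0.78 = 0.5372 mm of expansion.
So σ = E(δ_free − g)/L = 112×10³ × 0.5372/1850 = 32.52 MPa.
P = σA = 32.52 × 165 = 5.366 kN.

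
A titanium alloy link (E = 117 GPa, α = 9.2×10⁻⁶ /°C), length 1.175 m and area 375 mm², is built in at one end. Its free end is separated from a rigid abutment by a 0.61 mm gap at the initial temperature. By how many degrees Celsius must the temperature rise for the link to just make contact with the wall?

ΔT ≈ 56.4 °C

Contact occurs when the free expansion equals the gap: αΔT L = 0.61 mm.
ΔT = 0.61 / (9.2×10⁻⁶ × 1175) = 56.43 °C.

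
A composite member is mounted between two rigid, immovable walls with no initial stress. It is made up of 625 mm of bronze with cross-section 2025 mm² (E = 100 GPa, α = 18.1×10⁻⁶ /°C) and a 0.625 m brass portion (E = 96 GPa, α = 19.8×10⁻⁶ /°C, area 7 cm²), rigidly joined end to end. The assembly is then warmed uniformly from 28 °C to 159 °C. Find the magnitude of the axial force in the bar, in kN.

If the supports were absent, the total length change would be Σ αᵢΔT Lᵢ = 18.1×10⁻⁶×131×625 + 19.8×10⁻⁶×131×625 = 3.103 mm.
Since the ends are fixed, an axial force P builds up, equal in every segment, with P · Σ Lᵢ/(AᵢEᵢ) = δ_free.
Σ Lᵢ/(AᵢEᵢ) = 625/(2025×100×10³) + 625/(700×96×10³) = 1.239×10⁻⁵ mm/N.
So P = 3.103 / 1.239×10⁻⁵ = 250.5 kN, compressive.

P ≈ 251 kN (compressive)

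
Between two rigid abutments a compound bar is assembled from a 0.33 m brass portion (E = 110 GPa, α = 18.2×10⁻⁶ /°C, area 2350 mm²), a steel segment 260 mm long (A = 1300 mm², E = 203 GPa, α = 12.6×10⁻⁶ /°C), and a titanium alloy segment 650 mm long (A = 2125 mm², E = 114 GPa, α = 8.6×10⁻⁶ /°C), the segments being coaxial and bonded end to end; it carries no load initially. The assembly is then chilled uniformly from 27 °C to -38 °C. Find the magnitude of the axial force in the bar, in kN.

P ≈ 195 kN (tensile)

With the walls removed the bar would change length by δ_free = Σ αᵢΔT Lᵢ = 18.2×10⁻⁶×65×330 + 12.6×10⁻⁶×65×260 + 8.6×10⁻⁶×65×650 = 0.9667 mm.
The walls prevent any net length change, so an axial force P (same in every segment) develops. Compatibility: P · Σ Lᵢ/(AᵢEᵢ) = δ_free.
Σ Lᵢ/(AᵢEᵢ) = 330/(2350×110×10³) + 260/(1300×203×10³) + 650/(2125×114×10³) = 4.945×10⁻⁶ mm/N.
P = 0.9667 / 4.945×10⁻⁶ = 195500 N = 195.5 kN, tensile.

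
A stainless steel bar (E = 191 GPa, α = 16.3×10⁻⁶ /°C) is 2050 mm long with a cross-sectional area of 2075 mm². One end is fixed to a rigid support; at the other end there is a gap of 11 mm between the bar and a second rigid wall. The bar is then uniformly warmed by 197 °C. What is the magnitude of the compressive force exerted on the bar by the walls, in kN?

Free thermal elongation = αΔT L = 16.3×10⁻⁶ × 197 × 2050 = 6.583 mm.
Since δ_free = 6.58 mm is less than the 11 mm gap, the bar never touches the wall. No axial force develops.

P ≈ 0 kN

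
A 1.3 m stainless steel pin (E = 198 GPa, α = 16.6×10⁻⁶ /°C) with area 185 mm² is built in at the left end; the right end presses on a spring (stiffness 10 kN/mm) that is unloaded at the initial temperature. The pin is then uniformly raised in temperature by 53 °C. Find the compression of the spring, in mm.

δ ≈ 0.844 mm

Free thermal expansion: δ_free = αΔT L = 16.6×10⁻⁶ × 53 × 1300 = 1.144 mm.
With a force P in the spring, the elastic change of the pin is PL/(AE) and that of the spring is P/k; compatibility requires their sum to equal δ_free.
P [ L/(AE) + 1/k ] = δ_free → P [ 1300/(185×198×10³) + 1/(10×10³) ] = 1.144.
P = 1.144 / 0.0001355 = 8442 N.
Spring compression = P/k = 8442/(10×10³) = 0.8442 mm.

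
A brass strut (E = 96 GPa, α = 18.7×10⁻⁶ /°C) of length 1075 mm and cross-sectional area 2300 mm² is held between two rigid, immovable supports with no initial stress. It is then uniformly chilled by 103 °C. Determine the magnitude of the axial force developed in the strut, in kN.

P ≈ 425 kN (tensile)

With zero net strain, σ = E·αΔT = 96 GPa × 18.7×10⁻⁶ × 103 = 184.9 MPa.
Then P = σA = 184.9 × 2300 mm² = 425.3 kN, tensile.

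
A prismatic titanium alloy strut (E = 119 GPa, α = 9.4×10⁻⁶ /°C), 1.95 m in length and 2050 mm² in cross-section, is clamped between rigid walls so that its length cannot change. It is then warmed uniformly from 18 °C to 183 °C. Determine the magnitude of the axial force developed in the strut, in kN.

P ≈ 378 kN (compressive)

The ends cannot move, so σ = EαΔT = 119×10³ × 9.4×10⁻⁶ × 165 = 184.6 MPa.
Axial force P = σA = 184.6 × 2050 = 378400 N = 378.4 kN, compressive.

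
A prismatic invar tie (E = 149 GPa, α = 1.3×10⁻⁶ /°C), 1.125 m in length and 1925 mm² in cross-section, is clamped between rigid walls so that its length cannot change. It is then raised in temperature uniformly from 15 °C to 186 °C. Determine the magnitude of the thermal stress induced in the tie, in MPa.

With length fixed, the mechanical strain must cancel the thermal strain αΔT = 1.3×10⁻⁶ × 171 = 222.3×10⁻⁶.
σ = EαΔT = 149×10³ × 1.3×10⁻⁶ × 171 = 33.12 MPa (compressive; the tie is trying to expand).

σ ≈ 33.1 MPa (compressive)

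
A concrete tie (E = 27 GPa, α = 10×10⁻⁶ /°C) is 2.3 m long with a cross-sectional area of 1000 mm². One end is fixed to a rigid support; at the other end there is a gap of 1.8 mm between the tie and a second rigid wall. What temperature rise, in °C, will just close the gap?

The gap closes when αΔT L = 1.8 mm, since the tie is still unstressed at that instant.
So ΔT = g/(αL) = 1.8/(10×10⁻⁶ × 2300) = 78.26 °C.

ΔT ≈ 78.3 °C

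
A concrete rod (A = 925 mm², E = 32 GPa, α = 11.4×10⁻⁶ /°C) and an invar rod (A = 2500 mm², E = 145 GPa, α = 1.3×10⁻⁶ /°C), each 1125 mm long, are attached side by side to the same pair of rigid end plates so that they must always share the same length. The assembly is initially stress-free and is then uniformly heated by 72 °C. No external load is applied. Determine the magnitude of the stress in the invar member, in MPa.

σ ≈ 7.96 MPa (tensile)

The concrete has the larger α, so on heating it would change length more than the invar if both were free. The rigid plates force a common final length, so the concrete is put into compression and the invar into tension, with equal and opposite forces P (no external load).
Equating the net (thermal + elastic) strains gives |α₁ − α₂|·ΔT = P·[1/(A₁E₁) + 1/(A₂E₂)].
|α₁ − α₂|·ΔT = 10.1×10⁻⁶ × 72 = 0.0007272.
1/(A₁E₁) + 1/(A₂E₂) = 1/(925×32×10³) + 1/(2500×145×10³) = 3.654×10⁻⁸ N⁻¹.
P = 0.0007272 / 3.654×10⁻⁸ = 19900 N = 19.9 kN.
σ_{invar} = P/A₂ = 19900/2500 = 7.96 MPa, tensile.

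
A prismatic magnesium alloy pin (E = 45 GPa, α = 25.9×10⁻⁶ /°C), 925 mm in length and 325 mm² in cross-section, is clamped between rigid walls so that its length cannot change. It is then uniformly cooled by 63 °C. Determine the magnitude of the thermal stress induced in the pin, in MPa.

Because both ends are immovable the net strain is zero, and the suppressed thermal strain is αΔT = 25.9×10⁻⁶ × 63 = 1631.7×10⁻⁶.
The stress required to suppress this strain is σ = Eε = 45×10³ × 1631.7×10⁻⁶ = 73.43 MPa, tensile since the pin is trying to contract.

σ ≈ 73.4 MPa (tensile)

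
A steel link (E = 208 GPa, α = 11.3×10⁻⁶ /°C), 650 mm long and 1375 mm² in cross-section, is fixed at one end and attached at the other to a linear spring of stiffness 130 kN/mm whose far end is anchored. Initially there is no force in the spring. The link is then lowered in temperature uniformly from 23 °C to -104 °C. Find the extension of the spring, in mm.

If the spring were absent the link would shorten by αΔT L = 11.3×10⁻⁶ × 127 × 650 = 0.9328 mm.
Let P be the tensile force in the spring. The link extends elastically by PL/(AE) and the spring stretches by P/k; together these equal δ_free.
So P = δ_free / [L/(AE) + 1/k] = 0.9328 / [ 650/(1375×208×10³) + 1/(130×10³) ].
P = 0.9328 / 9.965×10⁻⁶ = 93610 N.
Spring extension = P/k = 93610/(130×10³) = 0.7201 mm.

δ ≈ 0.72 mm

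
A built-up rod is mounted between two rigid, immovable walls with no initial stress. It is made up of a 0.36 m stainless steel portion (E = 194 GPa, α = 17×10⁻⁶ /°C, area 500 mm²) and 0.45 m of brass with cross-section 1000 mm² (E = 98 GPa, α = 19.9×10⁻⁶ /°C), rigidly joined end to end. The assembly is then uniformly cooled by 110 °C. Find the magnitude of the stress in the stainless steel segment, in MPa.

If the supports were absent, the total length change would be Σ αᵢΔT Lᵢ = 17×10⁻⁶×110×360 + 19.9×10⁻⁶×110×450 = 1.658 mm.
Since the ends are fixed, an axial force P builds up, equal in every segment, with P · Σ Lᵢ/(AᵢEᵢ) = δ_free.
Σ Lᵢ/(AᵢEᵢ) = 360/(500×194×10³) + 450/(1000×98×10³) = 8.303×10⁻⁶ mm/N.
P = 1.658 / 8.303×10⁻⁶ = 199700 N = 199.7 kN, tensile.
σ_{stainless steel} = P / A = 199700 / 500 = 399.4 MPa.

σ ≈ 399 MPa (tensile)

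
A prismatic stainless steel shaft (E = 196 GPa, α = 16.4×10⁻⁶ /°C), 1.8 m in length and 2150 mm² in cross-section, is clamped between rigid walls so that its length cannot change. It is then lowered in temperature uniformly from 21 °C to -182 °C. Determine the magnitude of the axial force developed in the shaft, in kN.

Full restraint means ε = 0, so the stress is σ = EαΔT = 196×10³ × 16.4×10⁻⁶ × 203 = 652.5 MPa.
Axial force P = σA = 652.5 × 2150 = 1.403×10⁶ N = 1403 kN, tensile.

P ≈ 1400 kN (tensile)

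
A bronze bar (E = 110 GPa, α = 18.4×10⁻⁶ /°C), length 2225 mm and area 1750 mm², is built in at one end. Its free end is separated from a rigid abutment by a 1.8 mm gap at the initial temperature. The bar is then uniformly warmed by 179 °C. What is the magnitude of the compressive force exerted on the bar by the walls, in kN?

If the wall were absent the bar would grow by αΔT L = 18.4×10⁻⁶ × 179 × 2225 = 7.328 mm.
After closing the 1.8 mm clearance, 7.328 − 1.8 = 5.528 mm of expansion remains to be suppressed by the wall.
Compatibility: PL/(AE) = 5.528 mm, so σ = P/A = E × (5.528/2225) = 273.3 MPa.
P = σA = 273.3 × 1750 = 478.3 kN.

P ≈ 478 kN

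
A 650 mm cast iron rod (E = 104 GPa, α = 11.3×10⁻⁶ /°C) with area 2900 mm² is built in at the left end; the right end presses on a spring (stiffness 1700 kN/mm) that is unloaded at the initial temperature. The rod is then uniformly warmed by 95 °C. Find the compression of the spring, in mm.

δ ≈ 0.15 mm

Free thermal expansion: δ_free = αΔT L = 11.3×10⁻⁶ × 95 × 650 = 0.6978 mm.
With a force P in the spring, the elastic change of the rod is PL/(AE) and that of the spring is P/k; compatibility requires their sum to equal δ_free.
P [ L/(AE) + 1/k ] = δ_free → P [ 650/(2900×104×10³) + 1/(1700×10³) ] = 0.6978.
P = 0.6978 / 2.743×10⁻⁶ = 254300 N.
Spring compression = P/k = 254300/(1700×10³) = 0.1496 mm.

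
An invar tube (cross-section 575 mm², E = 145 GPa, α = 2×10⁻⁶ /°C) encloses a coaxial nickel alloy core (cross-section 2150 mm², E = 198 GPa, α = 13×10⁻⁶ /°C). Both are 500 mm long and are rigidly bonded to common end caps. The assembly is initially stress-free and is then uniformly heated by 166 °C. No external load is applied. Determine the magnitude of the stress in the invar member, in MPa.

The nickel alloy has the larger α, so on heating it would change length more than the invar if both were free. The rigid plates force a common final length, so the nickel alloy is put into compression and the invar into tension, with equal and opposite forces P (no external load).
Equating the net (thermal + elastic) strains gives |α₁ − α₂|·ΔT = P·[1/(A₁E₁) + 1/(A₂E₂)].
|α₁ − α₂|·ΔT = 11×10⁻⁶ × 166 = 0.001826.
1/(A₁E₁) + 1/(A₂E₂) = 1/(575×145×10³) + 1/(2150×198×10³) = 1.434×10⁻⁸ N⁻¹.
P = 0.001826 / 1.434×10⁻⁸ = 127300 N = 127.3 kN.
σ_{invar} = P/A₁ = 127300/575 = 221.4 MPa, tensile.

σ ≈ 221 MPa (tensile)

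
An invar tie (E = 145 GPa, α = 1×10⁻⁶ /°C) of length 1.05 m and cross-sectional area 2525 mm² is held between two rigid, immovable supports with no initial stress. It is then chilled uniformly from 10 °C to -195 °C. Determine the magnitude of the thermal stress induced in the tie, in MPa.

The supports are rigid, so the total axial strain is zero. The restrained thermal strain is ε = αΔT = 1×10⁻⁶ × 205 = 205×10⁻⁶.
The stress required to suppress this strain is σ = Eε = 145×10³ × 205×10⁻⁶ = 29.72 MPa, tensile since the tie is trying to contract.

σ ≈ 29.7 MPa (tensile)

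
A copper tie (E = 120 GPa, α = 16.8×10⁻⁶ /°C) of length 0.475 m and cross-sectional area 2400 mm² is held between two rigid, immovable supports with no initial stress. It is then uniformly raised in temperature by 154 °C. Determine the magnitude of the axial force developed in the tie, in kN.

With zero net strain, σ = E·αΔT = 120 GPa × 16.8×10⁻⁶ × 154 = 310.5 MPa.
Then P = σA = 310.5 × 2400 mm² = 745.1 kN, compressive.

P ≈ 745 kN (compressive)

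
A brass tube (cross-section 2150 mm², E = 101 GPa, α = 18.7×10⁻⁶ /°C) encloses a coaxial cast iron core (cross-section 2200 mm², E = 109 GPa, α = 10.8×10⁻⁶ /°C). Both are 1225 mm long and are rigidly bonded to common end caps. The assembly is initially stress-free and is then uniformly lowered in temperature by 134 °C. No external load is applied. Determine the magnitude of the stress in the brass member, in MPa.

Both members must finish at the same length. With the larger α, the brass tends to over-contract; the plates restrain it, putting the brass in tension and the cast iron in compression. With no external load the two internal forces are equal and opposite, magnitude P.
Equating the net (thermal + elastic) strains gives |α₁ − α₂|·ΔT = P·[1/(A₁E₁) + 1/(A₂E₂)].
|α₁ − α₂|·ΔT = 7.9×10⁻⁶ × 134 = 0.001059.
1/(A₁E₁) + 1/(A₂E₂) = 1/(2150×101×10³) + 1/(2200×109×10³) = 8.775×10⁻⁹ N⁻¹.
So P = 0.001059 / 8.775×10⁻⁹ = 120.6 kN.
σ_{brass} = P/A₁ = 120600/2150 = 56.11 MPa, tensile.

σ ≈ 56.1 MPa (tensile)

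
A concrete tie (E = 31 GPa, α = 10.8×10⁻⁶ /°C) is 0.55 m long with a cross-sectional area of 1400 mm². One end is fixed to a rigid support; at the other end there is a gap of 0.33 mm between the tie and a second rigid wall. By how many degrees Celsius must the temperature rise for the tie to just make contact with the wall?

ΔT ≈ 55.6 °C

The gap closes when αΔT L = 0.33 mm, since the tie is still unstressed at that instant.
ΔT = 0.33 / (10.8×10⁻⁶ × 550) = 55.56 °C.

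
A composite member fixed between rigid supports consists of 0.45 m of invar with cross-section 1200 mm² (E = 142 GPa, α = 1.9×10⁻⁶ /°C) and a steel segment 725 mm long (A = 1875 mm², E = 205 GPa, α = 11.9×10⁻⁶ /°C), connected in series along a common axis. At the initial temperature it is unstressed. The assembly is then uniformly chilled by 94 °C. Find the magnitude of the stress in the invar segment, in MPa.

If the supports were absent, the total length change would be Σ αᵢΔT Lᵢ = 1.9×10⁻⁶×94×450 + 11.9×10⁻⁶×94×725 = 0.8914 mm.
Since the ends are fixed, an axial force P builds up, equal in every segment, with P · Σ Lᵢ/(AᵢEᵢ) = δ_free.
The series flexibility is Σ Lᵢ/(AᵢEᵢ) = 450/(1200×142×10³) + 725/(1875×205×10³) = 4.527×10⁻⁶ mm/N.
Hence P = δ_free / Σ(L/AE) = 0.8914/4.527×10⁻⁶ = 196.9 kN (tensile).
σ_{invar} = P / A = 196900 / 1200 = 164.1 MPa.

σ ≈ 164 MPa (tensile)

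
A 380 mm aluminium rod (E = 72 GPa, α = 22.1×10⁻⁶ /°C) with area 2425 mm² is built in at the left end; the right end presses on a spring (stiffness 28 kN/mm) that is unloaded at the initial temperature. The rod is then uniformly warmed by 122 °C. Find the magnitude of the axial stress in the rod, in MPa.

σ ≈ 11.2 MPa (compressive)

The unrestrained thermal change is αΔT L = 22.1×10⁻⁶ × 122 × 380 = 1.025 mm.
Let P be the compressive force at the spring. The rod shortens elastically by PL/(AE) and the spring compresses by P/k; together these equal δ_free.
So P = δ_free / [L/(AE) + 1/k] = 1.025 / [ 380/(2425×72×10³) + 1/(28×10³) ].
P = 1.025 / 3.789×10⁻⁵ = 27040 N.
σ = P/A = 27040/2425 = 11.15 MPa.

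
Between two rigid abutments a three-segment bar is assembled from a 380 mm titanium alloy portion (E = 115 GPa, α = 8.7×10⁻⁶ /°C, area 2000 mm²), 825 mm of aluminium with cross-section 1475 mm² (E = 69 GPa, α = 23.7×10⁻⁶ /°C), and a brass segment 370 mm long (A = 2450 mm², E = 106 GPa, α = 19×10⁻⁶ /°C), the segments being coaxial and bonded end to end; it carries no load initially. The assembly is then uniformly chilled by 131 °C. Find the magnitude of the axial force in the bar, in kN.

P ≈ 350 kN (tensile)

If the supports were absent, the total length change would be Σ αᵢΔT Lᵢ = 8.7×10⁻⁶×131×380 + 23.7×10⁻⁶×131×825 + 19×10⁻⁶×131×370 = 3.915 mm.
The walls prevent any net length change, so an axial force P (same in every segment) develops. Compatibility: P · Σ Lᵢ/(AᵢEᵢ) = δ_free.
Σ Lᵢ/(AᵢEᵢ) = 380/(2000×115×10³) + 825/(1475×69×10³) + 370/(2450×106×10³) = 1.118×10⁻⁵ mm/N.
P = 3.915 / 1.118×10⁻⁵ = 350100 N = 350.1 kN, tensile.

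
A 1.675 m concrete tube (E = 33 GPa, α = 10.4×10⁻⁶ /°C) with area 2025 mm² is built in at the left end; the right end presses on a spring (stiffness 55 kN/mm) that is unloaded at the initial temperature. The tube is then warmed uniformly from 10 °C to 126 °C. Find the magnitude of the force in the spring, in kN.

P ≈ 46.7 kN

Free thermal expansion: δ_free = αΔT L = 10.4×10⁻⁶ × 116 × 1675 = 2.021 mm.
Let P be the compressive force at the spring. The tube shortens elastically by PL/(AE) and the spring compresses by P/k; together these equal δ_free.
P [ L/(AE) + 1/k ] = δ_free → P [ 1675/(2025×33×10³) + 1/(55×10³) ] = 2.021.
P = 2.021 / 4.325×10⁻⁵ = 46720 N.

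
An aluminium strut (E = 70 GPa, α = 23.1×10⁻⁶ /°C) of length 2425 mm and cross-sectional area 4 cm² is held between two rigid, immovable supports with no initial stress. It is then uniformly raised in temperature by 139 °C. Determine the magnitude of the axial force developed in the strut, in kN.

The ends cannot move, so σ = EαΔT = 70×10³ × 23.1×10⁻⁶ × 139 = 224.8 MPa.
Then P = σA = 224.8 × 400 mm² = 89.91 kN, compressive.

P ≈ 89.9 kN (compressive)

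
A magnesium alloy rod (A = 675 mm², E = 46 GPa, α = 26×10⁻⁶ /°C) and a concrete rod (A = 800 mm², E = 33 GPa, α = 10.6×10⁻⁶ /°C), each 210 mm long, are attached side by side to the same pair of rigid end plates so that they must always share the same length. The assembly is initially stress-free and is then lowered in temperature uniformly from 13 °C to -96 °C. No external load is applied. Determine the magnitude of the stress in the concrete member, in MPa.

σ ≈ 29.9 MPa (compressive)

The magnesium alloy has the larger α, so on cooling it would change length more than the concrete if both were free. The rigid plates force a common final length, so the magnesium alloy is put into tension and the concrete into compression, with equal and opposite forces P (no external load).
Equating the net (thermal + elastic) strains gives |α₁ − α₂|·ΔT = P·[1/(A₁E₁) + 1/(A₂E₂)].
|α₁ − α₂|·ΔT = 15.4×10⁻⁶ × 109 = 0.001679.
1/(A₁E₁) + 1/(A₂E₂) = 1/(675×46×10³) + 1/(800×33×10³) = 7.008×10⁻⁸ N⁻¹.
P = 0.001679 / 7.008×10⁻⁸ = 23950 N = 23.95 kN.
σ_{concrete} = P/A₂ = 23950/800 = 29.94 MPa, compressive.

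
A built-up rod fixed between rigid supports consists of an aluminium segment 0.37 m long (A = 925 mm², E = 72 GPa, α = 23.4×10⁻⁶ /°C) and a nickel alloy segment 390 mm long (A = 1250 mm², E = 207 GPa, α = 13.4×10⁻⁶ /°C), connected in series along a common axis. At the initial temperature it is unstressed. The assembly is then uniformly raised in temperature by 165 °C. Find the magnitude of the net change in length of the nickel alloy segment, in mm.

If the supports were absent, the total length change would be Σ αᵢΔT Lᵢ = 23.4×10⁻⁶×165×370 + 13.4×10⁻⁶×165×390 = 2.291 mm.
The walls prevent any net length change, so an axial force P (same in every segment) develops. Compatibility: P · Σ Lᵢ/(AᵢEᵢ) = δ_free.
The series flexibility is Σ Lᵢ/(AᵢEᵢ) = 370/(925×72×10³) + 390/(1250×207×10³) = 7.063×10⁻⁶ mm/N.
Hence P = δ_free / Σ(L/AE) = 2.291/7.063×10⁻⁶ = 324.4 kN (compressive).
For the nickel alloy segment, free thermal change = 13.4×10⁻⁶×165×390 = 0.8623 mm and elastic change from P = 324400×390/(1250×207×10³) = 0.4889 mm; these oppose, so the net change is 0.373 mm (segment lengthens).

|ΔL| ≈ 0.373 mm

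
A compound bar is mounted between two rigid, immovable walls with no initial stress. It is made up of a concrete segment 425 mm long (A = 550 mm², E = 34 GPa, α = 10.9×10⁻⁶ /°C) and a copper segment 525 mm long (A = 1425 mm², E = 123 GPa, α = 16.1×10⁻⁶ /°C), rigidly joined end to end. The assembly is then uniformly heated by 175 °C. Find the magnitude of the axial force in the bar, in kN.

If the supports were absent, the total length change would be Σ αᵢΔT Lᵢ = 10.9×10⁻⁶×175×425 + 16.1×10⁻⁶×175×525 = 2.29 mm.
The walls prevent any net length change, so an axial force P (same in every segment) develops. Compatibility: P · Σ Lᵢ/(AᵢEᵢ) = δ_free.
The series flexibility is Σ Lᵢ/(AᵢEᵢ) = 425/(550×34×10³) + 525/(1425×123×10³) = 2.572×10⁻⁵ mm/N.
So P = 2.29 / 2.572×10⁻⁵ = 89.02 kN, compressive.

P ≈ 89 kN (compressive)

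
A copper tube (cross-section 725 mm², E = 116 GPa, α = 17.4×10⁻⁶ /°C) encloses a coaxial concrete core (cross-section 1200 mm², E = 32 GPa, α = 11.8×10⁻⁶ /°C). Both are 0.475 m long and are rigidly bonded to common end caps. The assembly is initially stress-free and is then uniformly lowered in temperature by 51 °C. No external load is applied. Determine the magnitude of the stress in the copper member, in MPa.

Both members must finish at the same length. With the larger α, the copper tends to over-contract; the plates restrain it, putting the copper in tension and the concrete in compression. With no external load the two internal forces are equal and opposite, magnitude P.
Setting the final lengths equal and cancelling L: (α₁ − α₂)ΔT = P/(A₁E₁) + P/(A₂E₂).
|α₁ − α₂|·ΔT = 5.6×10⁻⁶ × 51 = 0.0002856.
1/(A₁E₁) + 1/(A₂E₂) = 1/(725×116×10³) + 1/(1200×32×10³) = 3.793×10⁻⁸ N⁻¹.
P = 0.0002856 / 3.793×10⁻⁸ = 7529 N = 7.529 kN.
σ_{copper} = P/A₁ = 7529/725 = 10.39 MPa, tensile.

σ ≈ 10.4 MPa (tensile)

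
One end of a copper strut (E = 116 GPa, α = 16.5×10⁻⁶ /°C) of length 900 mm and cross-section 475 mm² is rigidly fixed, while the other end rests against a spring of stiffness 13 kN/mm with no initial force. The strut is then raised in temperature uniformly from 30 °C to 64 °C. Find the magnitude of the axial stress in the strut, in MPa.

σ ≈ 11.4 MPa (compressive)

If the spring were absent the strut would lengthen by αΔT L = 16.5×10⁻⁶ × 34 × 900 = 0.5049 mm.
With a force P in the spring, the elastic change of the strut is PL/(AE) and that of the spring is P/k; compatibility requires their sum to equal δ_free.
P [ L/(AE) + 1/k ] = δ_free → P [ 900/(475×116×10³) + 1/(13×10³) ] = 0.5049.
P = 0.5049 / 9.326×10⁻⁵ = 5414 N.
σ = P/A = 5414/475 = 11.4 MPa.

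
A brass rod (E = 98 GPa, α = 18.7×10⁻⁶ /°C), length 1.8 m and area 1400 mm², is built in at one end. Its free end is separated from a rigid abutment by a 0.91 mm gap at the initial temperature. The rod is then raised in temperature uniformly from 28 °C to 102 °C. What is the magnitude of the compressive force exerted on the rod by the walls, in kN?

P ≈ 120 kN

Unrestrained expansion: δ_free = αΔT L = 18.7×10⁻⁶ × 74 × 1800 = 2.491 mm.
After closing the 0.91 mm clearance, 2.491 − 0.91 = 1.581 mm of expansion remains to be suppressed by the wall.
So σ = E(δ_free − g)/L = 98×10³ × 1.581/1800 = 86.07 MPa.
Force on the wall = σA = 86.07 × 1400 mm² = 120.5 kN.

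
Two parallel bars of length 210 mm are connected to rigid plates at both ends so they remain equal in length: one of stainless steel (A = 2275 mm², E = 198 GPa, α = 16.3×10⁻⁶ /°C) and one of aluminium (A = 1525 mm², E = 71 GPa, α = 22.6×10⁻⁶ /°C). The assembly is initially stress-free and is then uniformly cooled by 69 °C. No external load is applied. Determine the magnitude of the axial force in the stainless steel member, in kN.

P ≈ 37.9 kN (compressive in the stainless steel)

Equilibrium of a rigid end plate with no external load gives equal and opposite internal forces ±P in the two members. Since α_{aluminium} > α_{stainless steel}, cooling drives the aluminium into tension and the stainless steel into compression.
Setting the final lengths equal and cancelling L: (α₁ − α₂)ΔT = P/(A₁E₁) + P/(A₂E₂).
|α₁ − α₂|·ΔT = 6.3×10⁻⁶ × 69 = 0.0004347.
1/(A₁E₁) + 1/(A₂E₂) = 1/(2275×198×10³) + 1/(1525×71×10³) = 1.146×10⁻⁸ N⁻¹.
So P = 0.0004347 / 1.146×10⁻⁸ = 37.95 kN.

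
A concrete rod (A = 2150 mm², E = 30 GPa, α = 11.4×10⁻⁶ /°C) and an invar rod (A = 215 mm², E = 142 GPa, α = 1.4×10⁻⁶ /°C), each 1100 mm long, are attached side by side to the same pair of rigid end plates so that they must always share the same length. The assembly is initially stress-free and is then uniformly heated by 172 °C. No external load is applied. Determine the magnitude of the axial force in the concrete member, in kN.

P ≈ 35.6 kN (compressive in the concrete)

The concrete has the larger α, so on heating it would change length more than the invar if both were free. The rigid plates force a common final length, so the concrete is put into compression and the invar into tension, with equal and opposite forces P (no external load).
Equating the net (thermal + elastic) strains gives |α₁ − α₂|·ΔT = P·[1/(A₁E₁) + 1/(A₂E₂)].
|α₁ − α₂|·ΔT = 10×10⁻⁶ × 172 = 0.00172.
1/(A₁E₁) + 1/(A₂E₂) = 1/(2150×30×10³) + 1/(215×142×10³) = 4.826×10⁻⁸ N⁻¹.
P = 0.00172 / 4.826×10⁻⁸ = 35640 N = 35.64 kN.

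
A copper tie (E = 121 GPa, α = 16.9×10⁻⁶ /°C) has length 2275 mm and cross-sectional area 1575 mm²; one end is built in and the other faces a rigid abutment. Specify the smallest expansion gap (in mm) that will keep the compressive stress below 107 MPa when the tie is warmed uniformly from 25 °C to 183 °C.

With no wall the tie would lengthen by αΔT L = 16.9×10⁻⁶ × 158 × 2275 = 6.075 mm.
A stress of 107 MPa corresponds to the wall pushing the tie back by σL/E = 107×2275/(121×10³) = 2.012 mm.
So the gap has to take up the difference, g_min = δ_free − σL/E = 6.075 − 2.012 = 4.063 mm.

g ≈ 4.06 mm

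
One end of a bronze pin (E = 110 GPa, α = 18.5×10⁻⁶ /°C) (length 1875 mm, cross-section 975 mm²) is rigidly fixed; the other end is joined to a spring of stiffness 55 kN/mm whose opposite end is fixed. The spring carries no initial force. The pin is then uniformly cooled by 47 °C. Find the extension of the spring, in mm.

δ ≈ 0.831 mm

Free thermal contraction: δ_free = αΔT L = 18.5×10⁻⁶ × 47 × 1875 = 1.63 mm.
Let P be the tensile force in the spring. The pin extends elastically by PL/(AE) and the spring stretches by P/k; together these equal δ_free.
P [ L/(AE) + 1/k ] = δ_free → P [ 1875/(975×110×10³) + 1/(55×10³) ] = 1.63.
P = 1.63 / 3.566×10⁻⁵ = 45710 N.
Spring extension = P/k = 45710/(55×10³) = 0.8311 mm.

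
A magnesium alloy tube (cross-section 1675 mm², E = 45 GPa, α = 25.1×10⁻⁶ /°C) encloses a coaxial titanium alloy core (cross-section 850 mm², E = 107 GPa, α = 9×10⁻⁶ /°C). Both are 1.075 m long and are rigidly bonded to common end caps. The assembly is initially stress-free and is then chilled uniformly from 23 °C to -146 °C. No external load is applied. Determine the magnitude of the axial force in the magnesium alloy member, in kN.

P ≈ 112 kN (tensile in the magnesium alloy)

Equilibrium of a rigid end plate with no external load gives equal and opposite internal forces ±P in the two members. Since α_{magnesium alloy} > α_{titanium alloy}, cooling drives the magnesium alloy into tension and the titanium alloy into compression.
Equating the net (thermal + elastic) strains gives |α₁ − α₂|·ΔT = P·[1/(A₁E₁) + 1/(A₂E₂)].
|α₁ − α₂|·ΔT = 16.1×10⁻⁶ × 169 = 0.002721.
1/(A₁E₁) + 1/(A₂E₂) = 1/(1675×45×10³) + 1/(850×107×10³) = 2.426×10⁻⁸ N⁻¹.
So P = 0.002721 / 2.426×10⁻⁸ = 112.1 kN.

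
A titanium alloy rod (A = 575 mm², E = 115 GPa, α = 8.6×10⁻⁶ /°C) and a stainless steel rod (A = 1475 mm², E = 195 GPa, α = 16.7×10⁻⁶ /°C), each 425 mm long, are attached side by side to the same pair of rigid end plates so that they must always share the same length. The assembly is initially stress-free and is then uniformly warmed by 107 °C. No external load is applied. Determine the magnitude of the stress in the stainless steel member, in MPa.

Equilibrium of a rigid end plate with no external load gives equal and opposite internal forces ±P in the two members. Since α_{stainless steel} > α_{titanium alloy}, heating drives the stainless steel into compression and the titanium alloy into tension.
Setting the final lengths equal and cancelling L: (α₁ − α₂)ΔT = P/(A₁E₁) + P/(A₂E₂).
|α₁ − α₂|·ΔT = 8.1×10⁻⁶ × 107 = 0.0008667.
1/(A₁E₁) + 1/(A₂E₂) = 1/(575×115×10³) + 1/(1475×195×10³) = 1.86×10⁻⁸ N⁻¹.
P = 0.0008667 / 1.86×10⁻⁸ = 46600 N = 46.6 kN.
σ_{stainless steel} = P/A₂ = 46600/1475 = 31.59 MPa, compressive.

σ ≈ 31.6 MPa (compressive)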